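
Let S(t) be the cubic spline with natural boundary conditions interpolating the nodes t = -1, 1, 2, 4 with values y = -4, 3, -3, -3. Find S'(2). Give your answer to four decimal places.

-5.2000

Put M_i = S'' at the i-th knot. Here h = (2, 1, 2) and Δ = (7/2, -6, 0), so the interior equations h_(i-1)·M_(i-1) + 2(h_(i-1)+h_i)·M_i + h_i·M_(i+1) = 6(Δ_i − Δ_(i-1)) read
  2·M_0 + 6·M_1 + 1·M_2 = 6(Δ_1 - Δ_0) = -57
  1·M_1 + 6·M_2 + 2·M_3 = 6(Δ_2 - Δ_1) = 36
Natural end conditions: M_0 = M_3 = 0.
Solving the tridiagonal system: M_0 = 0, M_1 = -54/5, M_2 = 39/5, M_3 = 0.
On [2, 4], S'(t) = b_2 + 2c_2·(t - 2) + 3d_2·(t - 2)² with b_2 = Δ_2 - h_2(2M_2 + M_3)/6 = -26/5, c_2 = M_2/2 = 39/10, d_2 = (M_3 - M_2)/(6h_2) = -13/20. So S'(2) = -26/5.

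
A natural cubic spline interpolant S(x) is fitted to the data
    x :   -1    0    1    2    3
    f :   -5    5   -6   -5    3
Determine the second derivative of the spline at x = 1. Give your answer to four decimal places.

Put M_i = S'' at the i-th knot. Here h = (1, 1, 1, 1) and Δ = (10, -11, 1, 8), so the interior equations h_(i-1)·M_(i-1) + 2(h_(i-1)+h_i)·M_i + h_i·M_(i+1) = 6(Δ_i − Δ_(i-1)) read
  1·M_0 + 4·M_1 + 1·M_2 = 6(Δ_1 - Δ_0) = -126
  1·M_1 + 4·M_2 + 1·M_3 = 6(Δ_2 - Δ_1) = 72
  1·M_2 + 4·M_3 + 1·M_4 = 6(Δ_3 - Δ_2) = 42
Natural end conditions: M_0 = M_4 = 0.
Solving the tridiagonal system: M_0 = 0, M_1 = -267/7, M_2 = 186/7, M_3 = 27/7, M_4 = 0.

26.5714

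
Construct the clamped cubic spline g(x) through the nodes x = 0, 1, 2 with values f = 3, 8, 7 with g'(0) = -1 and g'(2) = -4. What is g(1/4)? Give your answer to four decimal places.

3.4414

With M_i denoting the second derivative at x_i, h_i = 1, 1, and Δ_i = (y_(i+1) − y_i)/h_i = 5, -1:
  1·M_0 + 4·M_1 + 1·M_2 = 6(Δ_1 - Δ_0) = -36
Clamped end conditions give two more equations: 2h_0·M_0 + h_0·M_1 = 6(Δ_0 - g'(0)) = 36 and h_1·M_1 + 2h_1·M_2 = 6(g'(2) - Δ_1) = -18.
Forward elimination and back-substitution give M_0 = 51/2, M_1 = -15, M_2 = -3/2.
On [0, 1], g(x) = 3 - 1·x + 51/4·x² - 27/4·x³.
With x = 1/4: g(1/4) = 881/256.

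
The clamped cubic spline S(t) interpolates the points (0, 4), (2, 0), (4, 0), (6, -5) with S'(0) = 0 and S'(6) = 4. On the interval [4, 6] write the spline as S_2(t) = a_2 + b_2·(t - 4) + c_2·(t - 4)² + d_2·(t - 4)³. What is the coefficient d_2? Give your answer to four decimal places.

1.5833

Write m_i for S''(x_i). With h_i = 2, 2, 2 and divided differences Δ_i = -2, 0, -5/2, the continuity of S' gives the tridiagonal system
  2·m_0 + 8·m_1 + 2·m_2 = 6(Δ_1 - Δ_0) = 12
  2·m_1 + 8·m_2 + 2·m_3 = 6(Δ_2 - Δ_1) = -15
Clamped end conditions give two more equations: 2h_0·m_0 + h_0·m_1 = 6(Δ_0 - S'(0)) = -12 and h_2·m_2 + 2h_2·m_3 = 6(S'(6) - Δ_2) = 39.
Forward elimination and back-substitution give m_0 = -31/6, m_1 = 13/3, m_2 = -37/6, m_3 = 77/6.
On [4, 6], with S_2(t) = a_2 + b_2·(t - 4) + c_2·(t - 4)² + d_2·(t - 4)³: c_2 = m_2/2 = -37/12, d_2 = (m_3 - m_2)/(6h_2) = 19/12, b_2 = Δ_2 - h_2(2m_2 + m_3)/6 = -8/3.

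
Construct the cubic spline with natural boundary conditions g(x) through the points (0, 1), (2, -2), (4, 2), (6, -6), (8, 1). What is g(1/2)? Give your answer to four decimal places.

-0.4531

With σ_i denoting the second derivative at x_i, h_i = 2, 2, 2, 2, and Δ_i = (y_(i+1) − y_i)/h_i = -3/2, 2, -4, 7/2:
  2·σ_0 + 8·σ_1 + 2·σ_2 = 6(Δ_1 - Δ_0) = 21
  2·σ_1 + 8·σ_2 + 2·σ_3 = 6(Δ_2 - Δ_1) = -36
  2·σ_2 + 8·σ_3 + 2·σ_4 = 6(Δ_3 - Δ_2) = 45
Natural end conditions: σ_0 = σ_4 = 0.
Forward elimination and back-substitution give σ_0 = 0, σ_1 = 9/2, σ_2 = -15/2, σ_3 = 15/2, σ_4 = 0.
On [0, 2], g(x) = 1 - 3·x + 0·x² + 3/8·x³.
With x = 1/2: g(1/2) = -29/64.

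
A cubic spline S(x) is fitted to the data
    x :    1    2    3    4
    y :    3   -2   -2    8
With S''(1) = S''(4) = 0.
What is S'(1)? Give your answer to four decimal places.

-5.6667

Put M_i = S'' at the i-th knot. Here h = (1, 1, 1) and Δ = (-5, 0, 10), so the interior equations h_(i-1)·M_(i-1) + 2(h_(i-1)+h_i)·M_i + h_i·M_(i+1) = 6(Δ_i − Δ_(i-1)) read
  1·M_0 + 4·M_1 + 1·M_2 = 6(Δ_1 - Δ_0) = 30
  1·M_1 + 4·M_2 + 1·M_3 = 6(Δ_2 - Δ_1) = 60
Natural end conditions: M_0 = M_3 = 0.
Solving: M_0 = 0, M_1 = 4, M_2 = 14, M_3 = 0.
On [1, 2], S'(x) = b_0 + 2c_0·(x - 1) + 3d_0·(x - 1)² with b_0 = Δ_0 - h_0(2M_0 + M_1)/6 = -17/3, c_0 = M_0/2 = 0, d_0 = (M_1 - M_0)/(6h_0) = 2/3. So S'(1) = -17/3.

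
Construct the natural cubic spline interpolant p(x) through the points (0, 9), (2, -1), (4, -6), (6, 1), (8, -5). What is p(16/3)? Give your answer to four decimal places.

-0.9444

Put σ_i = p'' at the i-th knot. Here h = (2, 2, 2, 2) and Δ = (-5, -5/2, 7/2, -3), so the interior equations h_(i-1)·σ_(i-1) + 2(h_(i-1)+h_i)·σ_i + h_i·σ_(i+1) = 6(Δ_i − Δ_(i-1)) read
  2·σ_0 + 8·σ_1 + 2·σ_2 = 6(Δ_1 - Δ_0) = 15
  2·σ_1 + 8·σ_2 + 2·σ_3 = 6(Δ_2 - Δ_1) = 36
  2·σ_2 + 8·σ_3 + 2·σ_4 = 6(Δ_3 - Δ_2) = -39
Natural end conditions: σ_0 = σ_4 = 0.
Forward elimination and back-substitution give σ_0 = 0, σ_1 = 3/8, σ_2 = 6, σ_3 = -51/8, σ_4 = 0.
On [4, 6], p(x) = -6 + 13/8·(x - 4) + 3·(x - 4)² - 33/32·(x - 4)³.
With (x - 4) = 4/3: p(16/3) = -17/18.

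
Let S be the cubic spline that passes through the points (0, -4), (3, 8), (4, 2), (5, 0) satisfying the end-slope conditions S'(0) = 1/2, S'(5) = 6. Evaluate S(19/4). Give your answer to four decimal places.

-0.8505

Put m_i = S'' at the i-th knot. Here h = (3, 1, 1) and Δ = (4, -6, -2), so the interior equations h_(i-1)·m_(i-1) + 2(h_(i-1)+h_i)·m_i + h_i·m_(i+1) = 6(Δ_i − Δ_(i-1)) read
  3·m_0 + 8·m_1 + 1·m_2 = 6(Δ_1 - Δ_0) = -60
  1·m_1 + 4·m_2 + 1·m_3 = 6(Δ_2 - Δ_1) = 24
Clamped end conditions give two more equations: 2h_0·m_0 + h_0·m_1 = 6(Δ_0 - S'(0)) = 21 and h_2·m_2 + 2h_2·m_3 = 6(S'(5) - Δ_2) = 48.
Hence m_0 = 266/29, m_1 = -329/29, m_2 = 94/29, m_3 = 649/29.
On [4, 5], S(x) = 2 - 395/58·(x - 4) + 47/29·(x - 4)² + 185/58·(x - 4)³.
With (x - 4) = 3/4: S(19/4) = -3157/3712.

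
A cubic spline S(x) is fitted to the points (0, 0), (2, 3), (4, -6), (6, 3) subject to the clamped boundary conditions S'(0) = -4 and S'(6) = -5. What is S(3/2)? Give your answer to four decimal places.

2.6250

Write σ_i for S''(x_i). With h_i = 2, 2, 2 and divided differences Δ_i = 3/2, -9/2, 9/2, the continuity of S' gives the tridiagonal system
  2·σ_0 + 8·σ_1 + 2·σ_2 = 6(Δ_1 - Δ_0) = -36
  2·σ_1 + 8·σ_2 + 2·σ_3 = 6(Δ_2 - Δ_1) = 54
Clamped end conditions give two more equations: 2h_0·σ_0 + h_0·σ_1 = 6(Δ_0 - S'(0)) = 33 and h_2·σ_2 + 2h_2·σ_3 = 6(S'(6) - Δ_2) = -57.
Solving the tridiagonal system: σ_0 = 85/6, σ_1 = -71/6, σ_2 = 91/6, σ_3 = -131/6.
On [0, 2], S(x) = 0 - 4·x + 85/12·x² - 13/6·x³.
With x = 3/2: S(3/2) = 21/8.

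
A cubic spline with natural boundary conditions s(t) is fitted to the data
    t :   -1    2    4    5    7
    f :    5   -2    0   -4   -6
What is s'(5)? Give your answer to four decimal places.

-3.7566

With m_i denoting the second derivative at x_i, h_i = 3, 2, 1, 2, and Δ_i = (y_(i+1) − y_i)/h_i = -7/3, 1, -4, -1:
  3·m_0 + 10·m_1 + 2·m_2 = 6(Δ_1 - Δ_0) = 20
  2·m_1 + 6·m_2 + 1·m_3 = 6(Δ_2 - Δ_1) = -30
  1·m_2 + 6·m_3 + 2·m_4 = 6(Δ_3 - Δ_2) = 18
Natural end conditions: m_0 = m_4 = 0.
Solving: m_0 = 0, m_1 = 548/163, m_2 = -1110/163, m_3 = 674/163, m_4 = 0.
On [5, 7], s'(t) = b_3 + 2c_3·(t - 5) + 3d_3·(t - 5)² with b_3 = Δ_3 - h_3(2m_3 + m_4)/6 = -1837/489, c_3 = m_3/2 = 337/163, d_3 = (m_4 - m_3)/(6h_3) = -337/978. So s'(5) = -1837/489.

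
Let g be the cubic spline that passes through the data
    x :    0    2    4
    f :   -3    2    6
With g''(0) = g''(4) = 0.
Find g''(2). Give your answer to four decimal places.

-0.3750

Put M_i = g'' at the i-th knot. Here h = (2, 2) and Δ = (5/2, 2), so the interior equations h_(i-1)·M_(i-1) + 2(h_(i-1)+h_i)·M_i + h_i·M_(i+1) = 6(Δ_i − Δ_(i-1)) read
  2·M_0 + 8·M_1 + 2·M_2 = 6(Δ_1 - Δ_0) = -3
Natural end conditions: M_0 = M_2 = 0.
Hence M_0 = 0, M_1 = -3/8, M_2 = 0.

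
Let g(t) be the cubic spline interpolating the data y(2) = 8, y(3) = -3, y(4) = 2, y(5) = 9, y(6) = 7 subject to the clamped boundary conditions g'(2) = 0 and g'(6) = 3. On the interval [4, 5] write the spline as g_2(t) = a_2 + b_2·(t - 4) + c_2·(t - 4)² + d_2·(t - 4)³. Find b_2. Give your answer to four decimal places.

10.7143

With M_i denoting the second derivative at x_i, h_i = 1, 1, 1, 1, and Δ_i = (y_(i+1) − y_i)/h_i = -11, 5, 7, -2:
  1·M_0 + 4·M_1 + 1·M_2 = 6(Δ_1 - Δ_0) = 96
  1·M_1 + 4·M_2 + 1·M_3 = 6(Δ_2 - Δ_1) = 12
  1·M_2 + 4·M_3 + 1·M_4 = 6(Δ_3 - Δ_2) = -54
Clamped end conditions give two more equations: 2h_0·M_0 + h_0·M_1 = 6(Δ_0 - g'(2)) = -66 and h_3·M_3 + 2h_3·M_4 = 6(g'(6) - Δ_3) = 30.
Solving: M_0 = -723/14, M_1 = 261/7, M_2 = -3/2, M_3 = -135/7, M_4 = 345/14.
On [4, 5], with g_2(t) = a_2 + b_2·(t - 4) + c_2·(t - 4)² + d_2·(t - 4)³: c_2 = M_2/2 = -3/4, d_2 = (M_3 - M_2)/(6h_2) = -83/28, b_2 = Δ_2 - h_2(2M_2 + M_3)/6 = 75/7.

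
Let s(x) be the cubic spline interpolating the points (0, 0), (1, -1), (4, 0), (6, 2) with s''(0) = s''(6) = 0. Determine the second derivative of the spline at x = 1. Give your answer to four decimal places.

Put σ_i = s'' at the i-th knot. Here h = (1, 3, 2) and Δ = (-1, 1/3, 1), so the interior equations h_(i-1)·σ_(i-1) + 2(h_(i-1)+h_i)·σ_i + h_i·σ_(i+1) = 6(Δ_i − Δ_(i-1)) read
  1·σ_0 + 8·σ_1 + 3·σ_2 = 6(Δ_1 - Δ_0) = 8
  3·σ_1 + 10·σ_2 + 2·σ_3 = 6(Δ_2 - Δ_1) = 4
Natural end conditions: σ_0 = σ_3 = 0.
Solving the tridiagonal system: σ_0 = 0, σ_1 = 68/71, σ_2 = 8/71, σ_3 = 0.

0.9577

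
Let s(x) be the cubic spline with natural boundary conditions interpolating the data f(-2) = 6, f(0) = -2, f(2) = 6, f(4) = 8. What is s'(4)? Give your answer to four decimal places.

Put m_i = s'' at the i-th knot. Here h = (2, 2, 2) and Δ = (-4, 4, 1), so the interior equations h_(i-1)·m_(i-1) + 2(h_(i-1)+h_i)·m_i + h_i·m_(i+1) = 6(Δ_i − Δ_(i-1)) read
  2·m_0 + 8·m_1 + 2·m_2 = 6(Δ_1 - Δ_0) = 48
  2·m_1 + 8·m_2 + 2·m_3 = 6(Δ_2 - Δ_1) = -18
Natural end conditions: m_0 = m_3 = 0.
Forward elimination and back-substitution give m_0 = 0, m_1 = 7, m_2 = -4, m_3 = 0.
On [2, 4], s'(x) = b_2 + 2c_2·(x - 2) + 3d_2·(x - 2)² with b_2 = Δ_2 - h_2(2m_2 + m_3)/6 = 11/3, c_2 = m_2/2 = -2, d_2 = (m_3 - m_2)/(6h_2) = 1/3. So s'(4) = -1/3.

-0.3333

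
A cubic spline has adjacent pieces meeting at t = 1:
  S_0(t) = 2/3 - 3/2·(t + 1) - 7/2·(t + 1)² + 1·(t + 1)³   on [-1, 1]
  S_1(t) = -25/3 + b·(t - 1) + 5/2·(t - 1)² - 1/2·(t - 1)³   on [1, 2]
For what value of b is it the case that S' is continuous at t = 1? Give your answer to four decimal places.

-3.5000

S_0'(t) = -3/2 - 7·(t + 1) + 3·(t + 1)², so S_0'(1) = -7/2. On the right, S_1'(1) = b, so b = -7/2.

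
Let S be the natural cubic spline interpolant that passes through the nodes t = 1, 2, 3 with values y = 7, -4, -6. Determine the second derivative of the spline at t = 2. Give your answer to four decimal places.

Write M_i for S''(x_i). With h_i = 1, 1 and divided differences Δ_i = -11, -2, the continuity of S' gives the tridiagonal system
  1·M_0 + 4·M_1 + 1·M_2 = 6(Δ_1 - Δ_0) = 54
Natural end conditions: M_0 = M_2 = 0.
Hence M_0 = 0, M_1 = 27/2, M_2 = 0.

13.5000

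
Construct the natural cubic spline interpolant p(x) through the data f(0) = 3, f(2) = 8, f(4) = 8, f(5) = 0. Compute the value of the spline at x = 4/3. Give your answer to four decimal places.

Let M_i = p''(x_i). Step sizes h_i = 2, 2, 1; slopes of the chords Δ_i = (y_(i+1) - y_i)/h_i = 5/2, 0, -8.
  2·M_0 + 8·M_1 + 2·M_2 = 6(Δ_1 - Δ_0) = -15
  2·M_1 + 6·M_2 + 1·M_3 = 6(Δ_2 - Δ_1) = -48
Natural end conditions: M_0 = M_3 = 0.
Hence M_0 = 0, M_1 = 3/22, M_2 = -177/22, M_3 = 0.
On [0, 2], p(x) = 3 + 27/11·x + 0·x² + 1/88·x³.
With x = 4/3: p(4/3) = 1871/297.

6.2997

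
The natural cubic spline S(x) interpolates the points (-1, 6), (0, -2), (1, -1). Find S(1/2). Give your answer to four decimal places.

-2.3438

Put m_i = S'' at the i-th knot. Here h = (1, 1) and Δ = (-8, 1), so the interior equations h_(i-1)·m_(i-1) + 2(h_(i-1)+h_i)·m_i + h_i·m_(i+1) = 6(Δ_i − Δ_(i-1)) read
  1·m_0 + 4·m_1 + 1·m_2 = 6(Δ_1 - Δ_0) = 54
Natural end conditions: m_0 = m_2 = 0.
Solving: m_0 = 0, m_1 = 27/2, m_2 = 0.
On [0, 1], S(x) = -2 - 7/2·x + 27/4·x² - 9/4·x³.
With x = 1/2: S(1/2) = -75/32.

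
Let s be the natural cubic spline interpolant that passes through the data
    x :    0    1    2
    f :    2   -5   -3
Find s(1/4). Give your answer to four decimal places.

-0.2773

Write M_i for s''(x_i). With h_i = 1, 1 and divided differences Δ_i = -7, 2, the continuity of s' gives the tridiagonal system
  1·M_0 + 4·M_1 + 1·M_2 = 6(Δ_1 - Δ_0) = 54
Natural end conditions: M_0 = M_2 = 0.
Solving the tridiagonal system: M_0 = 0, M_1 = 27/2, M_2 = 0.
On [0, 1], s(x) = 2 - 37/4·x + 0·x² + 9/4·x³.
With x = 1/4: s(1/4) = -71/256.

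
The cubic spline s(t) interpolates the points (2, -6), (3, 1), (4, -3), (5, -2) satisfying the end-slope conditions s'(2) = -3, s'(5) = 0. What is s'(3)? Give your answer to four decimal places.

With m_i denoting the second derivative at x_i, h_i = 1, 1, 1, and Δ_i = (y_(i+1) − y_i)/h_i = 7, -4, 1:
  1·m_0 + 4·m_1 + 1·m_2 = 6(Δ_1 - Δ_0) = -66
  1·m_1 + 4·m_2 + 1·m_3 = 6(Δ_2 - Δ_1) = 30
Clamped end conditions give two more equations: 2h_0·m_0 + h_0·m_1 = 6(Δ_0 - s'(2)) = 60 and h_2·m_2 + 2h_2·m_3 = 6(s'(5) - Δ_2) = -6.
Forward elimination and back-substitution give m_0 = 232/5, m_1 = -164/5, m_2 = 94/5, m_3 = -62/5.
On [3, 4], s'(t) = b_1 + 2c_1·(t - 3) + 3d_1·(t - 3)² with b_1 = Δ_1 - h_1(2m_1 + m_2)/6 = 19/5, c_1 = m_1/2 = -82/5, d_1 = (m_2 - m_1)/(6h_1) = 43/5. So s'(3) = 19/5.

3.8000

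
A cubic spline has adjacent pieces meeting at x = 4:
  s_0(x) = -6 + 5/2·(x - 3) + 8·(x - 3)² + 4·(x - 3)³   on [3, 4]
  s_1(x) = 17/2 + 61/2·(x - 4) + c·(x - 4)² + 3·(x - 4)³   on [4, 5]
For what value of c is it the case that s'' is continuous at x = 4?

s_0''(x) = 16 + 24·(x - 3), so s_0''(4) = 40. On the right, s_1''(4) = 2c, so c = 20.

20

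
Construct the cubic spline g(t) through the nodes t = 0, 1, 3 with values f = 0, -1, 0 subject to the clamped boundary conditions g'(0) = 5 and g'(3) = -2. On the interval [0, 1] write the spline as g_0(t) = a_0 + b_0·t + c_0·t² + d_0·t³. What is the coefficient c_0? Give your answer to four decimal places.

With m_i denoting the second derivative at x_i, h_i = 1, 2, and Δ_i = (y_(i+1) − y_i)/h_i = -1, 1/2:
  1·m_0 + 6·m_1 + 2·m_2 = 6(Δ_1 - Δ_0) = 9
Clamped end conditions give two more equations: 2h_0·m_0 + h_0·m_1 = 6(Δ_0 - g'(0)) = -36 and h_1·m_1 + 2h_1·m_2 = 6(g'(3) - Δ_1) = -15.
Hence m_0 = -131/6, m_1 = 23/3, m_2 = -91/12.
On [0, 1], with g_0(t) = a_0 + b_0·t + c_0·t² + d_0·t³: c_0 = m_0/2 = -131/12, d_0 = (m_1 - m_0)/(6h_0) = 59/12, b_0 = Δ_0 - h_0(2m_0 + m_1)/6 = 5.

-10.9167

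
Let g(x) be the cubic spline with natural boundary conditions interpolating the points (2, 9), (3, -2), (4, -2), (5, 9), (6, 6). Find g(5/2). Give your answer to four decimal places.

2.7835

Let m_i = g''(x_i). Step sizes h_i = 1, 1, 1, 1; slopes of the chords Δ_i = (y_(i+1) - y_i)/h_i = -11, 0, 11, -3.
  1·m_0 + 4·m_1 + 1·m_2 = 6(Δ_1 - Δ_0) = 66
  1·m_1 + 4·m_2 + 1·m_3 = 6(Δ_2 - Δ_1) = 66
  1·m_2 + 4·m_3 + 1·m_4 = 6(Δ_3 - Δ_2) = -84
Natural end conditions: m_0 = m_4 = 0.
Forward elimination and back-substitution give m_0 = 0, m_1 = 321/28, m_2 = 141/7, m_3 = -729/28, m_4 = 0.
On [2, 3], g(x) = 9 - 723/56·(x - 2) + 0·(x - 2)² + 107/56·(x - 2)³.
With (x - 2) = 1/2: g(5/2) = 1247/448.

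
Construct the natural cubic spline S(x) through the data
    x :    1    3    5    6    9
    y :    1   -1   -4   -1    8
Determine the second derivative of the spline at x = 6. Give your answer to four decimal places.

-0.6453

Write m_i for S''(x_i). With h_i = 2, 2, 1, 3 and divided differences Δ_i = -1, -3/2, 3, 3, the continuity of S' gives the tridiagonal system
  2·m_0 + 8·m_1 + 2·m_2 = 6(Δ_1 - Δ_0) = -3
  2·m_1 + 6·m_2 + 1·m_3 = 6(Δ_2 - Δ_1) = 27
  1·m_2 + 8·m_3 + 3·m_4 = 6(Δ_3 - Δ_2) = 0
Natural end conditions: m_0 = m_4 = 0.
Solving: m_0 = 0, m_1 = -573/344, m_2 = 222/43, m_3 = -111/172, m_4 = 0.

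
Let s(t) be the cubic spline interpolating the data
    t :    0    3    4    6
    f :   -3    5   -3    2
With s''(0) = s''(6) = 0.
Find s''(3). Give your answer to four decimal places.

Let M_i = s''(x_i). Step sizes h_i = 3, 1, 2; slopes of the chords Δ_i = (y_(i+1) - y_i)/h_i = 8/3, -8, 5/2.
  3·M_0 + 8·M_1 + 1·M_2 = 6(Δ_1 - Δ_0) = -64
  1·M_1 + 6·M_2 + 2·M_3 = 6(Δ_2 - Δ_1) = 63
Natural end conditions: M_0 = M_3 = 0.
Solving the tridiagonal system: M_0 = 0, M_1 = -447/47, M_2 = 568/47, M_3 = 0.

-9.5106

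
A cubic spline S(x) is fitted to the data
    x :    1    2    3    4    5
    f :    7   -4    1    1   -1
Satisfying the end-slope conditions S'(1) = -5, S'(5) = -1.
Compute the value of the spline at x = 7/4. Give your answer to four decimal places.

-1.8627

With M_i denoting the second derivative at x_i, h_i = 1, 1, 1, 1, and Δ_i = (y_(i+1) − y_i)/h_i = -11, 5, 0, -2:
  1·M_0 + 4·M_1 + 1·M_2 = 6(Δ_1 - Δ_0) = 96
  1·M_1 + 4·M_2 + 1·M_3 = 6(Δ_2 - Δ_1) = -30
  1·M_2 + 4·M_3 + 1·M_4 = 6(Δ_3 - Δ_2) = -12
Clamped end conditions give two more equations: 2h_0·M_0 + h_0·M_1 = 6(Δ_0 - S'(1)) = -36 and h_3·M_3 + 2h_3·M_4 = 6(S'(5) - Δ_3) = 6.
Forward elimination and back-substitution give M_0 = -257/7, M_1 = 262/7, M_2 = -17, M_3 = 4/7, M_4 = 19/7.
On [1, 2], S(x) = 7 - 5·(x - 1) - 257/14·(x - 1)² + 173/14·(x - 1)³.
With (x - 1) = 3/4: S(7/4) = -1669/896.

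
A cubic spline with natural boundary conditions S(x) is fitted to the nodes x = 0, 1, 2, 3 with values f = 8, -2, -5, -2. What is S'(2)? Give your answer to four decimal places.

0.7333

Write m_i for S''(x_i). With h_i = 1, 1, 1 and divided differences Δ_i = -10, -3, 3, the continuity of S' gives the tridiagonal system
  1·m_0 + 4·m_1 + 1·m_2 = 6(Δ_1 - Δ_0) = 42
  1·m_1 + 4·m_2 + 1·m_3 = 6(Δ_2 - Δ_1) = 36
Natural end conditions: m_0 = m_3 = 0.
Hence m_0 = 0, m_1 = 44/5, m_2 = 34/5, m_3 = 0.
On [2, 3], S'(x) = b_2 + 2c_2·(x - 2) + 3d_2·(x - 2)² with b_2 = Δ_2 - h_2(2m_2 + m_3)/6 = 11/15, c_2 = m_2/2 = 17/5, d_2 = (m_3 - m_2)/(6h_2) = -17/15. So S'(2) = 11/15.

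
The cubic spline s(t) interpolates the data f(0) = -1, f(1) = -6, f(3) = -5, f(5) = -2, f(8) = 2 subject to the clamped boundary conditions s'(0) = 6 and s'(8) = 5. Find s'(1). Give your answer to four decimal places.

-7.2972

Write m_i for s''(x_i). With h_i = 1, 2, 2, 3 and divided differences Δ_i = -5, 1/2, 3/2, 4/3, the continuity of s' gives the tridiagonal system
  1·m_0 + 6·m_1 + 2·m_2 = 6(Δ_1 - Δ_0) = 33
  2·m_1 + 8·m_2 + 2·m_3 = 6(Δ_2 - Δ_1) = 6
  2·m_2 + 10·m_3 + 3·m_4 = 6(Δ_3 - Δ_2) = -1
Clamped end conditions give two more equations: 2h_0·m_0 + h_0·m_1 = 6(Δ_0 - s'(0)) = -66 and h_3·m_3 + 2h_3·m_4 = 6(s'(8) - Δ_3) = 22.
Solving: m_0 = -4177/106, m_1 = 679/53, m_2 = -473/212, m_3 = -47/53, m_4 = 1307/318.
On [1, 3], s'(t) = b_1 + 2c_1·(t - 1) + 3d_1·(t - 1)² with b_1 = Δ_1 - h_1(2m_1 + m_2)/6 = -1547/212, c_1 = m_1/2 = 679/106, d_1 = (m_2 - m_1)/(6h_1) = -1063/848. So s'(1) = -1547/212.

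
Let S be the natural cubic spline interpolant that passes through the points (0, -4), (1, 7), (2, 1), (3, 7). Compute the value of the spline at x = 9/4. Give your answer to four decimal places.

1.0781

With M_i denoting the second derivative at x_i, h_i = 1, 1, 1, and Δ_i = (y_(i+1) − y_i)/h_i = 11, -6, 6:
  1·M_0 + 4·M_1 + 1·M_2 = 6(Δ_1 - Δ_0) = -102
  1·M_1 + 4·M_2 + 1·M_3 = 6(Δ_2 - Δ_1) = 72
Natural end conditions: M_0 = M_3 = 0.
Forward elimination and back-substitution give M_0 = 0, M_1 = -32, M_2 = 26, M_3 = 0.
On [2, 3], S(x) = 1 - 8/3·(x - 2) + 13·(x - 2)² - 13/3·(x - 2)³.
With (x - 2) = 1/4: S(9/4) = 69/64.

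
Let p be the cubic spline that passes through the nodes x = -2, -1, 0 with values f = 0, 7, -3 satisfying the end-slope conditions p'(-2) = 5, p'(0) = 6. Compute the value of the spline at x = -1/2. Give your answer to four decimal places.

0.6250

Let M_i = p''(x_i). Step sizes h_i = 1, 1; slopes of the chords Δ_i = (y_(i+1) - y_i)/h_i = 7, -10.
  1·M_0 + 4·M_1 + 1·M_2 = 6(Δ_1 - Δ_0) = -102
Clamped end conditions give two more equations: 2h_0·M_0 + h_0·M_1 = 6(Δ_0 - p'(-2)) = 12 and h_1·M_1 + 2h_1·M_2 = 6(p'(0) - Δ_1) = 96.
Solving: M_0 = 32, M_1 = -52, M_2 = 74.
On [-1, 0], p(x) = 7 - 5·(x + 1) - 26·(x + 1)² + 21·(x + 1)³.
With (x + 1) = 1/2: p(-1/2) = 5/8.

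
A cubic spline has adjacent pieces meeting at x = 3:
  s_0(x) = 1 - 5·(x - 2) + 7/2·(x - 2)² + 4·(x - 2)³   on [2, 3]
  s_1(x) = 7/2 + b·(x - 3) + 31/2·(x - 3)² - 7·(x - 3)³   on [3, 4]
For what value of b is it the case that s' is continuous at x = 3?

s_0'(x) = -5 + 7·(x - 2) + 12·(x - 2)², so s_0'(3) = 14. On the right, s_1'(3) = b, so b = 14.

14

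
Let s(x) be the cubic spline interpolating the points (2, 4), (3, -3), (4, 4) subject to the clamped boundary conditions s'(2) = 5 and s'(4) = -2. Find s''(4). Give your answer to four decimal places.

Put m_i = s'' at the i-th knot. Here h = (1, 1) and Δ = (-7, 7), so the interior equations h_(i-1)·m_(i-1) + 2(h_(i-1)+h_i)·m_i + h_i·m_(i+1) = 6(Δ_i − Δ_(i-1)) read
  1·m_0 + 4·m_1 + 1·m_2 = 6(Δ_1 - Δ_0) = 84
Clamped end conditions give two more equations: 2h_0·m_0 + h_0·m_1 = 6(Δ_0 - s'(2)) = -72 and h_1·m_1 + 2h_1·m_2 = 6(s'(4) - Δ_1) = -54.
Solving the tridiagonal system: m_0 = -121/2, m_1 = 49, m_2 = -103/2.

-51.5000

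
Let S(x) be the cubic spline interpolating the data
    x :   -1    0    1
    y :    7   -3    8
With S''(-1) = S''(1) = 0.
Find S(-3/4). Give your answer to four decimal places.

3.2695

Write m_i for S''(x_i). With h_i = 1, 1 and divided differences Δ_i = -10, 11, the continuity of S' gives the tridiagonal system
  1·m_0 + 4·m_1 + 1·m_2 = 6(Δ_1 - Δ_0) = 126
Natural end conditions: m_0 = m_2 = 0.
Solving the tridiagonal system: m_0 = 0, m_1 = 63/2, m_2 = 0.
On [-1, 0], S(x) = 7 - 61/4·(x + 1) + 0·(x + 1)² + 21/4·(x + 1)³.
With (x + 1) = 1/4: S(-3/4) = 837/256.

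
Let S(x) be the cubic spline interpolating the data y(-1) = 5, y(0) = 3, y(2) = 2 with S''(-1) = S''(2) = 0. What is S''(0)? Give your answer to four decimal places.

With σ_i denoting the second derivative at x_i, h_i = 1, 2, and Δ_i = (y_(i+1) − y_i)/h_i = -2, -1/2:
  1·σ_0 + 6·σ_1 + 2·σ_2 = 6(Δ_1 - Δ_0) = 9
Natural end conditions: σ_0 = σ_2 = 0.
Forward elimination and back-substitution give σ_0 = 0, σ_1 = 3/2, σ_2 = 0.

1.5000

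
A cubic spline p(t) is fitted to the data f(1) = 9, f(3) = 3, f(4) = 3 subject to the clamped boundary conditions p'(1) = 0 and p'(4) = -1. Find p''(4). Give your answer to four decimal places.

-6.3333

Write M_i for p''(x_i). With h_i = 2, 1 and divided differences Δ_i = -3, 0, the continuity of p' gives the tridiagonal system
  2·M_0 + 6·M_1 + 1·M_2 = 6(Δ_1 - Δ_0) = 18
Clamped end conditions give two more equations: 2h_0·M_0 + h_0·M_1 = 6(Δ_0 - p'(1)) = -18 and h_1·M_1 + 2h_1·M_2 = 6(p'(4) - Δ_1) = -6.
Solving the tridiagonal system: M_0 = -47/6, M_1 = 20/3, M_2 = -19/3.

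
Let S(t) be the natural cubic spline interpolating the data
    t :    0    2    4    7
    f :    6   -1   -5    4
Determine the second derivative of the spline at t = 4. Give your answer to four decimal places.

Put M_i = S'' at the i-th knot. Here h = (2, 2, 3) and Δ = (-7/2, -2, 3), so the interior equations h_(i-1)·M_(i-1) + 2(h_(i-1)+h_i)·M_i + h_i·M_(i+1) = 6(Δ_i − Δ_(i-1)) read
  2·M_0 + 8·M_1 + 2·M_2 = 6(Δ_1 - Δ_0) = 9
  2·M_1 + 10·M_2 + 3·M_3 = 6(Δ_2 - Δ_1) = 30
Natural end conditions: M_0 = M_3 = 0.
Solving: M_0 = 0, M_1 = 15/38, M_2 = 111/38, M_3 = 0.

2.9211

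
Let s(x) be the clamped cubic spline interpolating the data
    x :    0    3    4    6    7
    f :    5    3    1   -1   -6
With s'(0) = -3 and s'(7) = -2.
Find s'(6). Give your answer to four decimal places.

-4.6393

With σ_i denoting the second derivative at x_i, h_i = 3, 1, 2, 1, and Δ_i = (y_(i+1) − y_i)/h_i = -2/3, -2, -1, -5:
  3·σ_0 + 8·σ_1 + 1·σ_2 = 6(Δ_1 - Δ_0) = -8
  1·σ_1 + 6·σ_2 + 2·σ_3 = 6(Δ_2 - Δ_1) = 6
  2·σ_2 + 6·σ_3 + 1·σ_4 = 6(Δ_3 - Δ_2) = -24
Clamped end conditions give two more equations: 2h_0·σ_0 + h_0·σ_1 = 6(Δ_0 - s'(0)) = 14 and h_3·σ_3 + 2h_3·σ_4 = 6(s'(7) - Δ_3) = 18.
Solving: σ_0 = 694/183, σ_1 = -178/61, σ_2 = 242/61, σ_3 = -454/61, σ_4 = 776/61.
On [6, 7], s'(x) = b_3 + 2c_3·(x - 6) + 3d_3·(x - 6)² with b_3 = Δ_3 - h_3(2σ_3 + σ_4)/6 = -283/61, c_3 = σ_3/2 = -227/61, d_3 = (σ_4 - σ_3)/(6h_3) = 205/61. So s'(6) = -283/61.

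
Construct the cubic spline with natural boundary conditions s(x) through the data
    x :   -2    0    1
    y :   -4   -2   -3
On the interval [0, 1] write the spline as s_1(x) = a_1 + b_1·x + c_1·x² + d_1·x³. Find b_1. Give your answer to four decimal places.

Write σ_i for s''(x_i). With h_i = 2, 1 and divided differences Δ_i = 1, -1, the continuity of s' gives the tridiagonal system
  2·σ_0 + 6·σ_1 + 1·σ_2 = 6(Δ_1 - Δ_0) = -12
Natural end conditions: σ_0 = σ_2 = 0.
Hence σ_0 = 0, σ_1 = -2, σ_2 = 0.
On [0, 1], with s_1(x) = a_1 + b_1·x + c_1·x² + d_1·x³: c_1 = σ_1/2 = -1, d_1 = (σ_2 - σ_1)/(6h_1) = 1/3, b_1 = Δ_1 - h_1(2σ_1 + σ_2)/6 = -1/3.

-0.3333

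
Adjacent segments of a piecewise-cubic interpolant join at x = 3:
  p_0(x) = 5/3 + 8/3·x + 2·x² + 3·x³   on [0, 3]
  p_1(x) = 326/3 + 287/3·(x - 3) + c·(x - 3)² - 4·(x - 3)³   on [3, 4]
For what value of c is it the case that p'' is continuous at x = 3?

p_0''(x) = 4 + 18·x, so p_0''(3) = 58. On the right, p_1''(3) = 2c, so c = 29.

29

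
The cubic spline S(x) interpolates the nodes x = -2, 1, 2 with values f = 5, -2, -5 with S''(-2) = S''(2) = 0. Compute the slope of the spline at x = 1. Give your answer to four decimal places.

Write σ_i for S''(x_i). With h_i = 3, 1 and divided differences Δ_i = -7/3, -3, the continuity of S' gives the tridiagonal system
  3·σ_0 + 8·σ_1 + 1·σ_2 = 6(Δ_1 - Δ_0) = -4
Natural end conditions: σ_0 = σ_2 = 0.
Solving: σ_0 = 0, σ_1 = -1/2, σ_2 = 0.
On [1, 2], S'(x) = b_1 + 2c_1·(x - 1) + 3d_1·(x - 1)² with b_1 = Δ_1 - h_1(2σ_1 + σ_2)/6 = -17/6, c_1 = σ_1/2 = -1/4, d_1 = (σ_2 - σ_1)/(6h_1) = 1/12. So S'(1) = -17/6.

-2.8333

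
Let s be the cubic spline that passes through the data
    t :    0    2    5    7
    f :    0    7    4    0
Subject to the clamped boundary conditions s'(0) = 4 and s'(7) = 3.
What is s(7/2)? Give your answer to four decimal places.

With m_i denoting the second derivative at x_i, h_i = 2, 3, 2, and Δ_i = (y_(i+1) − y_i)/h_i = 7/2, -1, -2:
  2·m_0 + 10·m_1 + 3·m_2 = 6(Δ_1 - Δ_0) = -27
  3·m_1 + 10·m_2 + 2·m_3 = 6(Δ_2 - Δ_1) = -6
Clamped end conditions give two more equations: 2h_0·m_0 + h_0·m_1 = 6(Δ_0 - s'(0)) = -3 and h_2·m_2 + 2h_2·m_3 = 6(s'(7) - Δ_2) = 30.
Solving the tridiagonal system: m_0 = 13/32, m_1 = -37/16, m_2 = -25/16, m_3 = 265/32.
On [2, 5], s(t) = 7 + 67/32·(t - 2) - 37/32·(t - 2)² + 1/24·(t - 2)³.
With (t - 2) = 3/2: s(7/2) = 983/128.

7.6797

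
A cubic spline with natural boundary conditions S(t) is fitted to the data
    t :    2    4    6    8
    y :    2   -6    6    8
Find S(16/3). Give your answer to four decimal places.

Let M_i = S''(x_i). Step sizes h_i = 2, 2, 2; slopes of the chords Δ_i = (y_(i+1) - y_i)/h_i = -4, 6, 1.
  2·M_0 + 8·M_1 + 2·M_2 = 6(Δ_1 - Δ_0) = 60
  2·M_1 + 8·M_2 + 2·M_3 = 6(Δ_2 - Δ_1) = -30
Natural end conditions: M_0 = M_3 = 0.
Solving: M_0 = 0, M_1 = 9, M_2 = -6, M_3 = 0.
On [4, 6], S(t) = -6 + 2·(t - 4) + 9/2·(t - 4)² - 5/4·(t - 4)³.
With (t - 4) = 4/3: S(16/3) = 46/27.

1.7037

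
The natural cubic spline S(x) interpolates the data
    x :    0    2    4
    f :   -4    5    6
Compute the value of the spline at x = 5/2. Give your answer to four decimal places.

5.9063

With M_i denoting the second derivative at x_i, h_i = 2, 2, and Δ_i = (y_(i+1) − y_i)/h_i = 9/2, 1/2:
  2·M_0 + 8·M_1 + 2·M_2 = 6(Δ_1 - Δ_0) = -24
Natural end conditions: M_0 = M_2 = 0.
Hence M_0 = 0, M_1 = -3, M_2 = 0.
On [2, 4], S(x) = 5 + 5/2·(x - 2) - 3/2·(x - 2)² + 1/4·(x - 2)³.
With (x - 2) = 1/2: S(5/2) = 189/32.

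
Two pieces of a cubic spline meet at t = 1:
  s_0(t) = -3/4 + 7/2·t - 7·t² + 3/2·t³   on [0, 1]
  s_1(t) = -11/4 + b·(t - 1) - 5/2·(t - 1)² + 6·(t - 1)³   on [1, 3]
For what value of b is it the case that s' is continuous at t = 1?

s_0'(t) = 7/2 - 14·t + 9/2·t², so s_0'(1) = -6. On the right, s_1'(1) = b, so b = -6.

-6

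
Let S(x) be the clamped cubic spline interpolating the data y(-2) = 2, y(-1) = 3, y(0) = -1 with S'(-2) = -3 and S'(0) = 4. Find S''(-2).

Let σ_i = S''(x_i). Step sizes h_i = 1, 1; slopes of the chords Δ_i = (y_(i+1) - y_i)/h_i = 1, -4.
  1·σ_0 + 4·σ_1 + 1·σ_2 = 6(Δ_1 - Δ_0) = -30
Clamped end conditions give two more equations: 2h_0·σ_0 + h_0·σ_1 = 6(Δ_0 - S'(-2)) = 24 and h_1·σ_1 + 2h_1·σ_2 = 6(S'(0) - Δ_1) = 48.
Forward elimination and back-substitution give σ_0 = 23, σ_1 = -22, σ_2 = 35.

23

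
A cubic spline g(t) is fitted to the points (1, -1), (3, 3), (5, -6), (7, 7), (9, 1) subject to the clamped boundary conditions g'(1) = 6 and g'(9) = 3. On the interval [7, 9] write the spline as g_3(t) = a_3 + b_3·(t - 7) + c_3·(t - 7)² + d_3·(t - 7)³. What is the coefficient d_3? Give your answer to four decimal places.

2.5848

Write M_i for g''(x_i). With h_i = 2, 2, 2, 2 and divided differences Δ_i = 2, -9/2, 13/2, -3, the continuity of g' gives the tridiagonal system
  2·M_0 + 8·M_1 + 2·M_2 = 6(Δ_1 - Δ_0) = -39
  2·M_1 + 8·M_2 + 2·M_3 = 6(Δ_2 - Δ_1) = 66
  2·M_2 + 8·M_3 + 2·M_4 = 6(Δ_3 - Δ_2) = -57
Clamped end conditions give two more equations: 2h_0·M_0 + h_0·M_1 = 6(Δ_0 - g'(1)) = -24 and h_3·M_3 + 2h_3·M_4 = 6(g'(9) - Δ_3) = 36.
Forward elimination and back-substitution give M_0 = -117/56, M_1 = -219/28, M_2 = 111/8, M_3 = -411/28, M_4 = 915/56.
On [7, 9], with g_3(t) = a_3 + b_3·(t - 7) + c_3·(t - 7)² + d_3·(t - 7)³: c_3 = M_3/2 = -411/56, d_3 = (M_4 - M_3)/(6h_3) = 579/224, b_3 = Δ_3 - h_3(2M_3 + M_4)/6 = 75/56.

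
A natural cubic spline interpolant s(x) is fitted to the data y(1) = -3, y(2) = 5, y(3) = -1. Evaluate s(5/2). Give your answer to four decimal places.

Let M_i = s''(x_i). Step sizes h_i = 1, 1; slopes of the chords Δ_i = (y_(i+1) - y_i)/h_i = 8, -6.
  1·M_0 + 4·M_1 + 1·M_2 = 6(Δ_1 - Δ_0) = -84
Natural end conditions: M_0 = M_2 = 0.
Solving: M_0 = 0, M_1 = -21, M_2 = 0.
On [2, 3], s(x) = 5 + 1·(x - 2) - 21/2·(x - 2)² + 7/2·(x - 2)³.
With (x - 2) = 1/2: s(5/2) = 53/16.

3.3125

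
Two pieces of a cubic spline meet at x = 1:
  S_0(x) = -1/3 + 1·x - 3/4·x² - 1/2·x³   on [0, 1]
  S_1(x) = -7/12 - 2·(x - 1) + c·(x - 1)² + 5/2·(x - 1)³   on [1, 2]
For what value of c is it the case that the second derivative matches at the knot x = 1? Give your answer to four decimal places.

S_0''(x) = -3/2 - 3·x, so S_0''(1) = -9/2. On the right, S_1''(1) = 2c, so c = -9/4.

-2.2500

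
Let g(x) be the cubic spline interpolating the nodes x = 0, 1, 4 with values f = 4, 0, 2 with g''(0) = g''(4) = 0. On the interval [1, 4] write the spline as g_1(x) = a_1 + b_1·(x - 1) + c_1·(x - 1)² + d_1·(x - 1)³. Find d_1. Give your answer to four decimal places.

Write σ_i for g''(x_i). With h_i = 1, 3 and divided differences Δ_i = -4, 2/3, the continuity of g' gives the tridiagonal system
  1·σ_0 + 8·σ_1 + 3·σ_2 = 6(Δ_1 - Δ_0) = 28
Natural end conditions: σ_0 = σ_2 = 0.
Solving: σ_0 = 0, σ_1 = 7/2, σ_2 = 0.
On [1, 4], with g_1(x) = a_1 + b_1·(x - 1) + c_1·(x - 1)² + d_1·(x - 1)³: c_1 = σ_1/2 = 7/4, d_1 = (σ_2 - σ_1)/(6h_1) = -7/36, b_1 = Δ_1 - h_1(2σ_1 + σ_2)/6 = -17/6.

-0.1944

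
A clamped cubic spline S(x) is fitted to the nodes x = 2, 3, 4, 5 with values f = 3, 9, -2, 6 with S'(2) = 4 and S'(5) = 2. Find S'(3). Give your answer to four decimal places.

Let σ_i = S''(x_i). Step sizes h_i = 1, 1, 1; slopes of the chords Δ_i = (y_(i+1) - y_i)/h_i = 6, -11, 8.
  1·σ_0 + 4·σ_1 + 1·σ_2 = 6(Δ_1 - Δ_0) = -102
  1·σ_1 + 4·σ_2 + 1·σ_3 = 6(Δ_2 - Δ_1) = 114
Clamped end conditions give two more equations: 2h_0·σ_0 + h_0·σ_1 = 6(Δ_0 - S'(2)) = 12 and h_2·σ_2 + 2h_2·σ_3 = 6(S'(5) - Δ_2) = -36.
Solving the tridiagonal system: σ_0 = 86/3, σ_1 = -136/3, σ_2 = 152/3, σ_3 = -130/3.
On [3, 4], S'(x) = b_1 + 2c_1·(x - 3) + 3d_1·(x - 3)² with b_1 = Δ_1 - h_1(2σ_1 + σ_2)/6 = -13/3, c_1 = σ_1/2 = -68/3, d_1 = (σ_2 - σ_1)/(6h_1) = 16. So S'(3) = -13/3.

-4.3333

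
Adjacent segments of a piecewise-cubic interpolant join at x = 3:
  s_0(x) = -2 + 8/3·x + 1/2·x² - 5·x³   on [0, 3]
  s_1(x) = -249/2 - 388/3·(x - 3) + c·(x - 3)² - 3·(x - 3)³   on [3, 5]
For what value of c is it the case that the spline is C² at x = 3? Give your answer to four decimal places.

s_0''(x) = 1 - 30·x, so s_0''(3) = -89. On the right, s_1''(3) = 2c, so c = -89/2.

-44.5000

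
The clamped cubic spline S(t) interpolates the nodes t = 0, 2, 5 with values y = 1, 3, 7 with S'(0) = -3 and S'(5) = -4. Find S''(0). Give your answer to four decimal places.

Put σ_i = S'' at the i-th knot. Here h = (2, 3) and Δ = (1, 4/3), so the interior equations h_(i-1)·σ_(i-1) + 2(h_(i-1)+h_i)·σ_i + h_i·σ_(i+1) = 6(Δ_i − Δ_(i-1)) read
  2·σ_0 + 10·σ_1 + 3·σ_2 = 6(Δ_1 - Δ_0) = 2
Clamped end conditions give two more equations: 2h_0·σ_0 + h_0·σ_1 = 6(Δ_0 - S'(0)) = 24 and h_1·σ_1 + 2h_1·σ_2 = 6(S'(5) - Δ_1) = -32.
Solving: σ_0 = 28/5, σ_1 = 4/5, σ_2 = -86/15.

5.6000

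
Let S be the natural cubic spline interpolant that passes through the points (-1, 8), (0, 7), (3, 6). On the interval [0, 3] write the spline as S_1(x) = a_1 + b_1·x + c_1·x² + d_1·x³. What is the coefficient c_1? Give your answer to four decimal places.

Let m_i = S''(x_i). Step sizes h_i = 1, 3; slopes of the chords Δ_i = (y_(i+1) - y_i)/h_i = -1, -1/3.
  1·m_0 + 8·m_1 + 3·m_2 = 6(Δ_1 - Δ_0) = 4
Natural end conditions: m_0 = m_2 = 0.
Solving the tridiagonal system: m_0 = 0, m_1 = 1/2, m_2 = 0.
On [0, 3], with S_1(x) = a_1 + b_1·x + c_1·x² + d_1·x³: c_1 = m_1/2 = 1/4, d_1 = (m_2 - m_1)/(6h_1) = -1/36, b_1 = Δ_1 - h_1(2m_1 + m_2)/6 = -5/6.

0.2500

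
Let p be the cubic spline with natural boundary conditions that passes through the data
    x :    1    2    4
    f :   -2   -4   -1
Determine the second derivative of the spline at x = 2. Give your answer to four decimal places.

3.5000

With M_i denoting the second derivative at x_i, h_i = 1, 2, and Δ_i = (y_(i+1) − y_i)/h_i = -2, 3/2:
  1·M_0 + 6·M_1 + 2·M_2 = 6(Δ_1 - Δ_0) = 21
Natural end conditions: M_0 = M_2 = 0.
Forward elimination and back-substitution give M_0 = 0, M_1 = 7/2, M_2 = 0.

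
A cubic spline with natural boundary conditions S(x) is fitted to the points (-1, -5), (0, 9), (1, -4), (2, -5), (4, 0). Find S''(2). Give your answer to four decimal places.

-1.5698

Write M_i for S''(x_i). With h_i = 1, 1, 1, 2 and divided differences Δ_i = 14, -13, -1, 5/2, the continuity of S' gives the tridiagonal system
  1·M_0 + 4·M_1 + 1·M_2 = 6(Δ_1 - Δ_0) = -162
  1·M_1 + 4·M_2 + 1·M_3 = 6(Δ_2 - Δ_1) = 72
  1·M_2 + 6·M_3 + 2·M_4 = 6(Δ_3 - Δ_2) = 21
Natural end conditions: M_0 = M_4 = 0.
Forward elimination and back-substitution give M_0 = 0, M_1 = -4137/86, M_2 = 1308/43, M_3 = -135/86, M_4 = 0.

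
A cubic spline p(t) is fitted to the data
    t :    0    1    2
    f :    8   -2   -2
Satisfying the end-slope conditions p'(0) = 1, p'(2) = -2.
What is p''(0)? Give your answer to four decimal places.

Put M_i = p'' at the i-th knot. Here h = (1, 1) and Δ = (-10, 0), so the interior equations h_(i-1)·M_(i-1) + 2(h_(i-1)+h_i)·M_i + h_i·M_(i+1) = 6(Δ_i − Δ_(i-1)) read
  1·M_0 + 4·M_1 + 1·M_2 = 6(Δ_1 - Δ_0) = 60
Clamped end conditions give two more equations: 2h_0·M_0 + h_0·M_1 = 6(Δ_0 - p'(0)) = -66 and h_1·M_1 + 2h_1·M_2 = 6(p'(2) - Δ_1) = -12.
Solving the tridiagonal system: M_0 = -99/2, M_1 = 33, M_2 = -45/2.

-49.5000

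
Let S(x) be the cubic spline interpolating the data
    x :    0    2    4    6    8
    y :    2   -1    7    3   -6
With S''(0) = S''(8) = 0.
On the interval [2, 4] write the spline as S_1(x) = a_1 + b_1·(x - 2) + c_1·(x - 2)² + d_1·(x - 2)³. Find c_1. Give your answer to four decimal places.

2.7857

With σ_i denoting the second derivative at x_i, h_i = 2, 2, 2, 2, and Δ_i = (y_(i+1) − y_i)/h_i = -3/2, 4, -2, -9/2:
  2·σ_0 + 8·σ_1 + 2·σ_2 = 6(Δ_1 - Δ_0) = 33
  2·σ_1 + 8·σ_2 + 2·σ_3 = 6(Δ_2 - Δ_1) = -36
  2·σ_2 + 8·σ_3 + 2·σ_4 = 6(Δ_3 - Δ_2) = -15
Natural end conditions: σ_0 = σ_4 = 0.
Solving: σ_0 = 0, σ_1 = 39/7, σ_2 = -81/14, σ_3 = -3/7, σ_4 = 0.
On [2, 4], with S_1(x) = a_1 + b_1·(x - 2) + c_1·(x - 2)² + d_1·(x - 2)³: c_1 = σ_1/2 = 39/14, d_1 = (σ_2 - σ_1)/(6h_1) = -53/56, b_1 = Δ_1 - h_1(2σ_1 + σ_2)/6 = 31/14.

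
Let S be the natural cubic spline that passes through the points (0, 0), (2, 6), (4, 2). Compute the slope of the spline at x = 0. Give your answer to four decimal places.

4.2500

Let m_i = S''(x_i). Step sizes h_i = 2, 2; slopes of the chords Δ_i = (y_(i+1) - y_i)/h_i = 3, -2.
  2·m_0 + 8·m_1 + 2·m_2 = 6(Δ_1 - Δ_0) = -30
Natural end conditions: m_0 = m_2 = 0.
Solving the tridiagonal system: m_0 = 0, m_1 = -15/4, m_2 = 0.
On [0, 2], S'(x) = b_0 + 2c_0·x + 3d_0·x² with b_0 = Δ_0 - h_0(2m_0 + m_1)/6 = 17/4, c_0 = m_0/2 = 0, d_0 = (m_1 - m_0)/(6h_0) = -5/16. So S'(0) = 17/4.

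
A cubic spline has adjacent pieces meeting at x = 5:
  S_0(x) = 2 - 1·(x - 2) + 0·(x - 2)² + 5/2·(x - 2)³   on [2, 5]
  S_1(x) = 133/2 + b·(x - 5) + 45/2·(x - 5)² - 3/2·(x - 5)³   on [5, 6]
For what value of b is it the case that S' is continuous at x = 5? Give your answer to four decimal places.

S_0'(x) = -1 + 0·(x - 2) + 15/2·(x - 2)², so S_0'(5) = 133/2. On the right, S_1'(5) = b, so b = 133/2.

66.5000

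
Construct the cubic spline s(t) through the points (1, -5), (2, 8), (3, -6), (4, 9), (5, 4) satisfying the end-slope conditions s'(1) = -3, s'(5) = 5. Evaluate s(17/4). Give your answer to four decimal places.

Write m_i for s''(x_i). With h_i = 1, 1, 1, 1 and divided differences Δ_i = 13, -14, 15, -5, the continuity of s' gives the tridiagonal system
  1·m_0 + 4·m_1 + 1·m_2 = 6(Δ_1 - Δ_0) = -162
  1·m_1 + 4·m_2 + 1·m_3 = 6(Δ_2 - Δ_1) = 174
  1·m_2 + 4·m_3 + 1·m_4 = 6(Δ_3 - Δ_2) = -120
Clamped end conditions give two more equations: 2h_0·m_0 + h_0·m_1 = 6(Δ_0 - s'(1)) = 96 and h_3·m_3 + 2h_3·m_4 = 6(s'(5) - Δ_3) = 60.
Forward elimination and back-substitution give m_0 = 2507/28, m_1 = -1163/14, m_2 = 323/4, m_3 = -923/14, m_4 = 1763/28.
On [4, 5], s(t) = 9 + 363/56·(t - 4) - 923/28·(t - 4)² + 1203/56·(t - 4)³.
With (t - 4) = 1/4: s(17/4) = 31883/3584.

8.8959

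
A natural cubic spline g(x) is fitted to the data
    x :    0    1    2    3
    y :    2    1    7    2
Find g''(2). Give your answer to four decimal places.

Write m_i for g''(x_i). With h_i = 1, 1, 1 and divided differences Δ_i = -1, 6, -5, the continuity of g' gives the tridiagonal system
  1·m_0 + 4·m_1 + 1·m_2 = 6(Δ_1 - Δ_0) = 42
  1·m_1 + 4·m_2 + 1·m_3 = 6(Δ_2 - Δ_1) = -66
Natural end conditions: m_0 = m_3 = 0.
Solving the tridiagonal system: m_0 = 0, m_1 = 78/5, m_2 = -102/5, m_3 = 0.

-20.4000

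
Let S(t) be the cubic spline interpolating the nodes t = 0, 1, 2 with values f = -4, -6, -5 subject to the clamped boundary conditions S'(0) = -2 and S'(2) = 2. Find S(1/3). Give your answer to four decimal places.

Put M_i = S'' at the i-th knot. Here h = (1, 1) and Δ = (-2, 1), so the interior equations h_(i-1)·M_(i-1) + 2(h_(i-1)+h_i)·M_i + h_i·M_(i+1) = 6(Δ_i − Δ_(i-1)) read
  1·M_0 + 4·M_1 + 1·M_2 = 6(Δ_1 - Δ_0) = 18
Clamped end conditions give two more equations: 2h_0·M_0 + h_0·M_1 = 6(Δ_0 - S'(0)) = 0 and h_1·M_1 + 2h_1·M_2 = 6(S'(2) - Δ_1) = 6.
Forward elimination and back-substitution give M_0 = -5/2, M_1 = 5, M_2 = 1/2.
On [0, 1], S(t) = -4 - 2·t - 5/4·t² + 5/4·t³.
With t = 1/3: S(1/3) = -257/54.

-4.7593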